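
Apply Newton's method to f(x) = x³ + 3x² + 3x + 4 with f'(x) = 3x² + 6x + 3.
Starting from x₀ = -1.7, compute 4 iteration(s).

f(x) = x³ + 3x² + 3x + 4
f'(x) = 3x² + 6x + 3
x₀ = -1.7

Newton-Raphson formula: x_{n+1} = x_n - f(x_n)/f'(x_n)

Iteration 1:
  f(-1.700000) = 2.657000
  f'(-1.700000) = 1.470000
  x_1 = -1.700000 - 2.657000/1.470000 = -3.507483
Iteration 2:
  f(-3.507483) = -12.765727
  f'(-3.507483) = 18.862413
  x_2 = -3.507483 - (-12.765727)/18.862413 = -2.830702
Iteration 3:
  f(-2.830702) = -3.135540
  f'(-2.830702) = 10.054407
  x_3 = -2.830702 - (-3.135540)/10.054407 = -2.518844
Iteration 4:
  f(-2.518844) = -0.503805
  f'(-2.518844) = 6.920666
  x_4 = -2.518844 - (-0.503805)/6.920666 = -2.446047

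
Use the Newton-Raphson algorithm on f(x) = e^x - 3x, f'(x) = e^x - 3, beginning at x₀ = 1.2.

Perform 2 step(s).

f(x) = e^x - 3x
f'(x) = e^x - 3
x₀ = 1.2

Newton-Raphson formula: x_{n+1} = x_n - f(x_n)/f'(x_n)

Iteration 1:
  f(1.200000) = -0.279883
  f'(1.200000) = 0.320117
  x_1 = 1.200000 - (-0.279883)/0.320117 = 2.074315
Iteration 2:
  f(2.074315) = 1.736148
  f'(2.074315) = 4.959094
  x_2 = 2.074315 - 1.736148/4.959094 = 1.724221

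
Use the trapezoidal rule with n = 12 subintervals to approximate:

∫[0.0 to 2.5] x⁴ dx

f(x) = x⁴
a = 0.0, b = 2.5, n = 12
h = (b - a)/n = 0.208333

Trapezoidal rule: (h/2)[f(x₀) + 2f(x₁) + 2f(x₂) + ... + f(xₙ)]

x_0 = 0.0000, f(x_0) = 0.000000, coefficient = 1
x_1 = 0.2083, f(x_1) = 0.001884, coefficient = 2
x_2 = 0.4167, f(x_2) = 0.030141, coefficient = 2
x_3 = 0.6250, f(x_3) = 0.152588, coefficient = 2
x_4 = 0.8333, f(x_4) = 0.482253, coefficient = 2
x_5 = 1.0417, f(x_5) = 1.177376, coefficient = 2
x_6 = 1.2500, f(x_6) = 2.441406, coefficient = 2
x_7 = 1.4583, f(x_7) = 4.523006, coefficient = 2
x_8 = 1.6667, f(x_8) = 7.716049, coefficient = 2
x_9 = 1.8750, f(x_9) = 12.359619, coefficient = 2
x_10 = 2.0833, f(x_10) = 18.838011, coefficient = 2
x_11 = 2.2917, f(x_11) = 27.580732, coefficient = 2
x_12 = 2.5000, f(x_12) = 39.062500, coefficient = 1

I ≈ (0.208333/2) × 189.668632 = 19.757149
Exact value: 19.531250
Error: 0.225899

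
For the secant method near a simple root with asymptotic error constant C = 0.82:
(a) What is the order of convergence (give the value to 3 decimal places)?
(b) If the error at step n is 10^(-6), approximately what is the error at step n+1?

(a) Secant method has superlinear convergence with order φ = (1+√5)/2 ≈ 1.618.
    This means |e_{n+1}| ≈ C|e_n|^1.618.

(b) With |e_n| = 10^(-6) and C = 0.82:
    |e_{n+1}| ≈ 0.82 × (10^(-6))^1.618 = 0.82 × 10^(-9.71)

(a) ≈ 1.618 (golden ratio); (b) |e_{n+1}| ≈ 1.605e-10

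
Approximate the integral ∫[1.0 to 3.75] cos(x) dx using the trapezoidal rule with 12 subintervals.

f(x) = cos(x)
a = 1.0, b = 3.75, n = 12
h = (b - a)/n = 0.229167

Trapezoidal rule: (h/2)[f(x₀) + 2f(x₁) + 2f(x₂) + ... + f(xₙ)]

x_0 = 1.0000, f(x_0) = 0.540302, coefficient = 1
x_1 = 1.2292, f(x_1) = 0.335023, coefficient = 2
x_2 = 1.4583, f(x_2) = 0.112226, coefficient = 2
x_3 = 1.6875, f(x_3) = -0.116439, coefficient = 2
x_4 = 1.9167, f(x_4) = -0.339016, coefficient = 2
x_5 = 2.1458, f(x_5) = -0.543866, coefficient = 2
x_6 = 2.3750, f(x_6) = -0.720278, coefficient = 2
x_7 = 2.6042, f(x_7) = -0.859029, coefficient = 2
x_8 = 2.8333, f(x_8) = -0.952863, coefficient = 2
x_9 = 3.0625, f(x_9) = -0.996874, coefficient = 2
x_10 = 3.2917, f(x_10) = -0.988760, coefficient = 2
x_11 = 3.5208, f(x_11) = -0.928946, coefficient = 2
x_12 = 3.7500, f(x_12) = -0.820559, coefficient = 1

I ≈ (0.229167/2) × -12.277901 = -1.406843
Exact value: -1.413032
Error: 0.006189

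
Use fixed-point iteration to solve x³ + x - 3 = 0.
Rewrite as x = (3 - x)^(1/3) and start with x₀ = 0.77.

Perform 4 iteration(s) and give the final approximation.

Equation: x³ + x - 3 = 0
Fixed-point form: x = (3 - x)^(1/3)
x₀ = 0.77

x_1 = g(0.770000) = 1.306477
x_2 = g(1.306477) = 1.191966
x_3 = g(1.191966) = 1.218248
x_4 = g(1.218248) = 1.212316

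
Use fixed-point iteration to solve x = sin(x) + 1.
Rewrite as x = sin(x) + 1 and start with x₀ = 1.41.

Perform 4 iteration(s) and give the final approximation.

Equation: x = sin(x) + 1
Fixed-point form: x = sin(x) + 1
x₀ = 1.41

x_1 = g(1.410000) = 1.987100
x_2 = g(1.987100) = 1.914590
x_3 = g(1.914590) = 1.941483
x_4 = g(1.941483) = 1.932079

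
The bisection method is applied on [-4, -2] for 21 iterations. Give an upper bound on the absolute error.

Bisection error bound: |error| ≤ (b-a)/2^n
|error| ≤ (-2 - (-4))/2^21 = 2/2^21
|error| ≤ 0.0000009537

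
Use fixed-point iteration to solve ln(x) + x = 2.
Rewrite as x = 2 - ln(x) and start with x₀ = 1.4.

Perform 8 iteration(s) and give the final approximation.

Equation: ln(x) + x = 2
Fixed-point form: x = 2 - ln(x)
x₀ = 1.4

x_1 = g(1.400000) = 1.663528
x_2 = g(1.663528) = 1.491059
x_3 = g(1.491059) = 1.600513
x_4 = g(1.600513) = 1.529676
x_5 = g(1.529676) = 1.574944
x_6 = g(1.574944) = 1.545780
x_7 = g(1.545780) = 1.564471
x_8 = g(1.564471) = 1.552452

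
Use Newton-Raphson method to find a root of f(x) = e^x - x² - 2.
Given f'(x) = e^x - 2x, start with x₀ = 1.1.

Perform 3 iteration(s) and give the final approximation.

f(x) = e^x - x² - 2
f'(x) = e^x - 2x
x₀ = 1.1

Newton-Raphson formula: x_{n+1} = x_n - f(x_n)/f'(x_n)

Iteration 1:
  f(1.100000) = -0.205834
  f'(1.100000) = 0.804166
  x_1 = 1.100000 - (-0.205834)/0.804166 = 1.355960
Iteration 2:
  f(1.355960) = 0.041856
  f'(1.355960) = 1.168564
  x_2 = 1.355960 - 0.041856/1.168564 = 1.320141
Iteration 3:
  f(1.320141) = 0.001177
  f'(1.320141) = 1.103667
  x_3 = 1.320141 - 0.001177/1.103667 = 1.319075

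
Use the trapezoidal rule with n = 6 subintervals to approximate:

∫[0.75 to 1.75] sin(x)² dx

f(x) = sin(x)²
a = 0.75, b = 1.75, n = 6
h = (b - a)/n = 0.166667

Trapezoidal rule: (h/2)[f(x₀) + 2f(x₁) + 2f(x₂) + ... + f(xₙ)]

x_0 = 0.7500, f(x_0) = 0.464631, coefficient = 1
x_1 = 0.9167, f(x_1) = 0.629766, coefficient = 2
x_2 = 1.0833, f(x_2) = 0.780615, coefficient = 2
x_3 = 1.2500, f(x_3) = 0.900572, coefficient = 2
x_4 = 1.4167, f(x_4) = 0.976432, coefficient = 2
x_5 = 1.5833, f(x_5) = 0.999843, coefficient = 2
x_6 = 1.7500, f(x_6) = 0.968228, coefficient = 1

I ≈ (0.166667/2) × 10.007313 = 0.833943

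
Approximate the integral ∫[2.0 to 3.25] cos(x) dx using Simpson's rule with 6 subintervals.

f(x) = cos(x)
a = 2.0, b = 3.25, n = 6
h = (b - a)/n = 0.208333

Simpson's rule: (h/3)[f(x₀) + 4f(x₁) + 2f(x₂) + ... + f(xₙ)]

x_0 = 2.0000, f(x_0) = -0.416147, coefficient = 1
x_1 = 2.2083, f(x_1) = -0.595218, coefficient = 4
x_2 = 2.4167, f(x_2) = -0.748549, coefficient = 2
x_3 = 2.6250, f(x_3) = -0.869507, coefficient = 4
x_4 = 2.8333, f(x_4) = -0.952863, coefficient = 2
x_5 = 3.0417, f(x_5) = -0.995012, coefficient = 4
x_6 = 3.2500, f(x_6) = -0.994130, coefficient = 1

I ≈ (0.208333/3) × -14.652047 = -1.017503
Exact value: -1.017493
Error: 0.000011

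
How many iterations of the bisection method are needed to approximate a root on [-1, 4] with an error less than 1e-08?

We need (b-a)/2^n ≤ 1e-08
(4 - (-1))/2^n ≤ 1e-08
5/2^n ≤ 1e-08
2^n ≥ 500000000
n ≥ log₂(500000000) = 28.90
n ≥ 29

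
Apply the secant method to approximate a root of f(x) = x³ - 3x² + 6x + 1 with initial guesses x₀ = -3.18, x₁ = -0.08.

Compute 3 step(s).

f(x) = x³ - 3x² + 6x + 1
x₀ = -3.18, x₁ = -0.08

Secant formula: x_{n+1} = x_n - f(x_n)(x_n - x_{n-1})/(f(x_n) - f(x_{n-1}))

Iteration 1:
  f(-3.180000) = -80.574632
  f(-0.080000) = 0.500288
  x_2 = -0.080000 - 0.500288×(-0.080000 - (-3.180000))/(0.500288 - (-80.574632))
       = -0.099129
Iteration 2:
  f(-0.080000) = 0.500288
  f(-0.099129) = 0.374771
  x_3 = -0.099129 - 0.374771×(-0.099129 - (-0.080000))/(0.374771 - 0.500288)
       = -0.156245
Iteration 3:
  f(-0.099129) = 0.374771
  f(-0.156245) = -0.014525
  x_4 = -0.156245 - (-0.014525)×(-0.156245 - (-0.099129))/(-0.014525 - 0.374771)
       = -0.154114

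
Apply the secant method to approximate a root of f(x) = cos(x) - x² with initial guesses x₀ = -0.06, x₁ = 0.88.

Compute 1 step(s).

f(x) = cos(x) - x²
x₀ = -0.06, x₁ = 0.88

Secant formula: x_{n+1} = x_n - f(x_n)(x_n - x_{n-1})/(f(x_n) - f(x_{n-1}))

Iteration 1:
  f(-0.060000) = 0.994601
  f(0.880000) = -0.137249
  x_2 = 0.880000 - (-0.137249)×(0.880000 - (-0.060000))/(-0.137249 - 0.994601)
       = 0.766015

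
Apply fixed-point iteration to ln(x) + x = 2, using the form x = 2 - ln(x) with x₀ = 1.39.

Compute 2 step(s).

Equation: ln(x) + x = 2
Fixed-point form: x = 2 - ln(x)
x₀ = 1.39

x_1 = g(1.390000) = 1.670696
x_2 = g(1.670696) = 1.486760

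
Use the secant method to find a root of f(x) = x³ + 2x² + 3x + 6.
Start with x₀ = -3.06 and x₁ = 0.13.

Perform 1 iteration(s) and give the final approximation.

f(x) = x³ + 2x² + 3x + 6
x₀ = -3.06, x₁ = 0.13

Secant formula: x_{n+1} = x_n - f(x_n)(x_n - x_{n-1})/(f(x_n) - f(x_{n-1}))

Iteration 1:
  f(-3.060000) = -13.105416
  f(0.130000) = 6.425997
  x_2 = 0.130000 - 6.425997×(0.130000 - (-3.060000))/(6.425997 - (-13.105416))
       = -0.919536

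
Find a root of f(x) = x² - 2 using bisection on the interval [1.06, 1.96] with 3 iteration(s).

f(x) = x² - 2
Initial interval: [1.06, 1.96]

Iteration 1:
  c_1 = (1.060000 + 1.960000)/2 = 1.510000
  f(c_1) = f(1.510000) = 0.280100
  f(a) × f(c) < 0, new interval: [1.060000, 1.510000]
Iteration 2:
  c_2 = (1.060000 + 1.510000)/2 = 1.285000
  f(c_2) = f(1.285000) = -0.348775
  f(a) × f(c) ≥ 0, new interval: [1.285000, 1.510000]
Iteration 3:
  c_3 = (1.285000 + 1.510000)/2 = 1.397500
  f(c_3) = f(1.397500) = -0.046994
  f(a) × f(c) ≥ 0, new interval: [1.397500, 1.510000]

After 3 iteration(s), the approximation is c_3 = 1.397500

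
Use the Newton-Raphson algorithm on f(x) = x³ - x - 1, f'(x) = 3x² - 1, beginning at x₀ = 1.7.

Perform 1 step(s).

f(x) = x³ - x - 1
f'(x) = 3x² - 1
x₀ = 1.7

Newton-Raphson formula: x_{n+1} = x_n - f(x_n)/f'(x_n)

Iteration 1:
  f(1.700000) = 2.213000
  f'(1.700000) = 7.670000
  x_1 = 1.700000 - 2.213000/7.670000 = 1.411473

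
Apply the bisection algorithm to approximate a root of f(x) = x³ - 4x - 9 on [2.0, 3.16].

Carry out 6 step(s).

f(x) = x³ - 4x - 9
Initial interval: [2.0, 3.16]

Iteration 1:
  c_1 = (2.000000 + 3.160000)/2 = 2.580000
  f(c_1) = f(2.580000) = -2.146488
  f(a) × f(c) ≥ 0, new interval: [2.580000, 3.160000]
Iteration 2:
  c_2 = (2.580000 + 3.160000)/2 = 2.870000
  f(c_2) = f(2.870000) = 3.159903
  f(a) × f(c) < 0, new interval: [2.580000, 2.870000]
Iteration 3:
  c_3 = (2.580000 + 2.870000)/2 = 2.725000
  f(c_3) = f(2.725000) = 0.334828
  f(a) × f(c) < 0, new interval: [2.580000, 2.725000]
Iteration 4:
  c_4 = (2.580000 + 2.725000)/2 = 2.652500
  f(c_4) = f(2.652500) = -0.947657
  f(a) × f(c) ≥ 0, new interval: [2.652500, 2.725000]
Iteration 5:
  c_5 = (2.652500 + 2.725000)/2 = 2.688750
  f(c_5) = f(2.688750) = -0.317014
  f(a) × f(c) ≥ 0, new interval: [2.688750, 2.725000]
Iteration 6:
  c_6 = (2.688750 + 2.725000)/2 = 2.706875
  f(c_6) = f(2.706875) = 0.006239
  f(a) × f(c) < 0, new interval: [2.688750, 2.706875]

After 6 iteration(s), the approximation is c_6 = 2.706875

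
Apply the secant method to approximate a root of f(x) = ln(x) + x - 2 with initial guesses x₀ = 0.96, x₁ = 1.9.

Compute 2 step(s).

f(x) = ln(x) + x - 2
x₀ = 0.96, x₁ = 1.9

Secant formula: x_{n+1} = x_n - f(x_n)(x_n - x_{n-1})/(f(x_n) - f(x_{n-1}))

Iteration 1:
  f(0.960000) = -1.080822
  f(1.900000) = 0.541854
  x_2 = 1.900000 - 0.541854×(1.900000 - 0.960000)/(0.541854 - (-1.080822))
       = 1.586109
Iteration 2:
  f(1.900000) = 0.541854
  f(1.586109) = 0.047394
  x_3 = 1.586109 - 0.047394×(1.586109 - 1.900000)/(0.047394 - 0.541854)
       = 1.556023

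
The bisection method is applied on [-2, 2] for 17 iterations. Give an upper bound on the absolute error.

Bisection error bound: |error| ≤ (b-a)/2^n
|error| ≤ (2 - (-2))/2^17 = 4/2^17
|error| ≤ 0.0000305176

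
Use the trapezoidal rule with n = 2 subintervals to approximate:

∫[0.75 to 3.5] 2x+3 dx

f(x) = 2x+3
a = 0.75, b = 3.5, n = 2
h = (b - a)/n = 1.375000

Trapezoidal rule: (h/2)[f(x₀) + 2f(x₁) + 2f(x₂) + ... + f(xₙ)]

x_0 = 0.7500, f(x_0) = 4.500000, coefficient = 1
x_1 = 2.1250, f(x_1) = 7.250000, coefficient = 2
x_2 = 3.5000, f(x_2) = 10.000000, coefficient = 1

I ≈ (1.375000/2) × 29.000000 = 19.937500
Exact value: 19.937500
Error: 0.000000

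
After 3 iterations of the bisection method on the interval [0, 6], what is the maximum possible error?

Bisection error bound: |error| ≤ (b-a)/2^n
|error| ≤ (6 - 0)/2^3 = 6/2^3
|error| ≤ 0.7500000000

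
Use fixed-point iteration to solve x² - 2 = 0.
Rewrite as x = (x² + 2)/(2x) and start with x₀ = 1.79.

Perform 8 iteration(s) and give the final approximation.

Equation: x² - 2 = 0
Fixed-point form: x = (x² + 2)/(2x)
x₀ = 1.79

x_1 = g(1.790000) = 1.453659
x_2 = g(1.453659) = 1.414749
x_3 = g(1.414749) = 1.414214
x_4 = g(1.414214) = 1.414214
x_5 = g(1.414214) = 1.414214
x_6 = g(1.414214) = 1.414214
x_7 = g(1.414214) = 1.414214
x_8 = g(1.414214) = 1.414214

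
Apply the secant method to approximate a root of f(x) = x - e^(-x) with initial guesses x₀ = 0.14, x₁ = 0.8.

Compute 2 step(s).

f(x) = x - e^(-x)
x₀ = 0.14, x₁ = 0.8

Secant formula: x_{n+1} = x_n - f(x_n)(x_n - x_{n-1})/(f(x_n) - f(x_{n-1}))

Iteration 1:
  f(0.140000) = -0.729358
  f(0.800000) = 0.350671
  x_2 = 0.800000 - 0.350671×(0.800000 - 0.140000)/(0.350671 - (-0.729358))
       = 0.585707
Iteration 2:
  f(0.800000) = 0.350671
  f(0.585707) = 0.028995
  x_3 = 0.585707 - 0.028995×(0.585707 - 0.800000)/(0.028995 - 0.350671)
       = 0.566391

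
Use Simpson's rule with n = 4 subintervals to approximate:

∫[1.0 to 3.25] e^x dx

f(x) = e^x
a = 1.0, b = 3.25, n = 4
h = (b - a)/n = 0.562500

Simpson's rule: (h/3)[f(x₀) + 4f(x₁) + 2f(x₂) + ... + f(xₙ)]

x_0 = 1.0000, f(x_0) = 2.718282, coefficient = 1
x_1 = 1.5625, f(x_1) = 4.770733, coefficient = 4
x_2 = 2.1250, f(x_2) = 8.372897, coefficient = 2
x_3 = 2.6875, f(x_3) = 14.694893, coefficient = 4
x_4 = 3.2500, f(x_4) = 25.790340, coefficient = 1

I ≈ (0.562500/3) × 123.116920 = 23.084423
Exact value: 23.072058
Error: 0.012364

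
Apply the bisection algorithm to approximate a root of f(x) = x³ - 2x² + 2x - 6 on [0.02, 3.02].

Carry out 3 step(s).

f(x) = x³ - 2x² + 2x - 6
Initial interval: [0.02, 3.02]

Iteration 1:
  c_1 = (0.020000 + 3.020000)/2 = 1.520000
  f(c_1) = f(1.520000) = -4.068992
  f(a) × f(c) ≥ 0, new interval: [1.520000, 3.020000]
Iteration 2:
  c_2 = (1.520000 + 3.020000)/2 = 2.270000
  f(c_2) = f(2.270000) = -0.068717
  f(a) × f(c) ≥ 0, new interval: [2.270000, 3.020000]
Iteration 3:
  c_3 = (2.270000 + 3.020000)/2 = 2.645000
  f(c_3) = f(2.645000) = 3.802436
  f(a) × f(c) < 0, new interval: [2.270000, 2.645000]

After 3 iteration(s), the approximation is c_3 = 2.645000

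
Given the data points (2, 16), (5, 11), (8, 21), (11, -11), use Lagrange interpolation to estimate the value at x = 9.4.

Lagrange interpolation formula:
P(x) = Σ yᵢ × Lᵢ(x)
where Lᵢ(x) = Π_{j≠i} (x - xⱼ)/(xᵢ - xⱼ)

L_0(9.4) = (9.4 - 5)/(2 - 5) × (9.4 - 8)/(2 - 8) × (9.4 - 11)/(2 - 11) = 0.060840
L_1(9.4) = (9.4 - 2)/(5 - 2) × (9.4 - 8)/(5 - 8) × (9.4 - 11)/(5 - 11) = -0.306963
L_2(9.4) = (9.4 - 2)/(8 - 2) × (9.4 - 5)/(8 - 5) × (9.4 - 11)/(8 - 11) = 0.964741
L_3(9.4) = (9.4 - 2)/(11 - 2) × (9.4 - 5)/(11 - 5) × (9.4 - 8)/(11 - 8) = 0.281383

P(9.4) = 16×L_0(9.4) + 11×L_1(9.4) + 21×L_2(9.4) + (-11)×L_3(9.4)
P(9.4) = 14.761185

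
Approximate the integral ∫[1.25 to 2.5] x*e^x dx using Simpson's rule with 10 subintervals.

f(x) = x*e^x
a = 1.25, b = 2.5, n = 10
h = (b - a)/n = 0.125000

Simpson's rule: (h/3)[f(x₀) + 4f(x₁) + 2f(x₂) + ... + f(xₙ)]

x_0 = 1.2500, f(x_0) = 4.362929, coefficient = 1
x_1 = 1.3750, f(x_1) = 5.438230, coefficient = 4
x_2 = 1.5000, f(x_2) = 6.722534, coefficient = 2
x_3 = 1.6250, f(x_3) = 8.252431, coefficient = 4
x_4 = 1.7500, f(x_4) = 10.070555, coefficient = 2
x_5 = 1.8750, f(x_5) = 12.226536, coefficient = 4
x_6 = 2.0000, f(x_6) = 14.778112, coefficient = 2
x_7 = 2.1250, f(x_7) = 17.792407, coefficient = 4
x_8 = 2.2500, f(x_8) = 21.347406, coefficient = 2
x_9 = 2.3750, f(x_9) = 25.533656, coefficient = 4
x_10 = 2.5000, f(x_10) = 30.456235, coefficient = 1

I ≈ (0.125000/3) × 417.629419 = 17.401226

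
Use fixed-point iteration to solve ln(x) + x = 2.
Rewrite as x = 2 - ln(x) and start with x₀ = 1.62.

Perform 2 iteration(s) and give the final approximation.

Equation: ln(x) + x = 2
Fixed-point form: x = 2 - ln(x)
x₀ = 1.62

x_1 = g(1.620000) = 1.517574
x_2 = g(1.517574) = 1.582887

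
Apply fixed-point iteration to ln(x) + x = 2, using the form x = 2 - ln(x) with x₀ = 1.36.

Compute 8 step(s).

Equation: ln(x) + x = 2
Fixed-point form: x = 2 - ln(x)
x₀ = 1.36

x_1 = g(1.360000) = 1.692515
x_2 = g(1.692515) = 1.473784
x_3 = g(1.473784) = 1.612167
x_4 = g(1.612167) = 1.522421
x_5 = g(1.522421) = 1.579698
x_6 = g(1.579698) = 1.542766
x_7 = g(1.542766) = 1.566423
x_8 = g(1.566423) = 1.551205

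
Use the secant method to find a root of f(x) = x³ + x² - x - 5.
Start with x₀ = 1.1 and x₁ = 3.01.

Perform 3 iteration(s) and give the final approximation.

f(x) = x³ + x² - x - 5
x₀ = 1.1, x₁ = 3.01

Secant formula: x_{n+1} = x_n - f(x_n)(x_n - x_{n-1})/(f(x_n) - f(x_{n-1}))

Iteration 1:
  f(1.100000) = -3.559000
  f(3.010000) = 28.321001
  x_2 = 3.010000 - 28.321001×(3.010000 - 1.100000)/(28.321001 - (-3.559000))
       = 1.313227
Iteration 2:
  f(3.010000) = 28.321001
  f(1.313227) = -2.323914
  x_3 = 1.313227 - (-2.323914)×(1.313227 - 3.010000)/(-2.323914 - 28.321001)
       = 1.441900
Iteration 3:
  f(1.313227) = -2.323914
  f(1.441900) = -1.365007
  x_4 = 1.441900 - (-1.365007)×(1.441900 - 1.313227)/(-1.365007 - (-2.323914))
       = 1.625065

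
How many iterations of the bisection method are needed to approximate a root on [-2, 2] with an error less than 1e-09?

We need (b-a)/2^n ≤ 1e-09
(2 - (-2))/2^n ≤ 1e-09
4/2^n ≤ 1e-09
2^n ≥ 4000000000
n ≥ log₂(4000000000) = 31.90
n ≥ 32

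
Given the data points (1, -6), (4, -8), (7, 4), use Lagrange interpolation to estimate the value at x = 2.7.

Lagrange interpolation formula:
P(x) = Σ yᵢ × Lᵢ(x)
where Lᵢ(x) = Π_{j≠i} (x - xⱼ)/(xᵢ - xⱼ)

L_0(2.7) = (2.7 - 4)/(1 - 4) × (2.7 - 7)/(1 - 7) = 0.310556
L_1(2.7) = (2.7 - 1)/(4 - 1) × (2.7 - 7)/(4 - 7) = 0.812222
L_2(2.7) = (2.7 - 1)/(7 - 1) × (2.7 - 4)/(7 - 4) = -0.122778

P(2.7) = (-6)×L_0(2.7) + (-8)×L_1(2.7) + 4×L_2(2.7)
P(2.7) = -8.852222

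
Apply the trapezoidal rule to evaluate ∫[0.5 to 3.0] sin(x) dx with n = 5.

f(x) = sin(x)
a = 0.5, b = 3.0, n = 5
h = (b - a)/n = 0.500000

Trapezoidal rule: (h/2)[f(x₀) + 2f(x₁) + 2f(x₂) + ... + f(xₙ)]

x_0 = 0.5000, f(x_0) = 0.479426, coefficient = 1
x_1 = 1.0000, f(x_1) = 0.841471, coefficient = 2
x_2 = 1.5000, f(x_2) = 0.997495, coefficient = 2
x_3 = 2.0000, f(x_3) = 0.909297, coefficient = 2
x_4 = 2.5000, f(x_4) = 0.598472, coefficient = 2
x_5 = 3.0000, f(x_5) = 0.141120, coefficient = 1

I ≈ (0.500000/2) × 7.314017 = 1.828504
Exact value: 1.867575
Error: 0.039071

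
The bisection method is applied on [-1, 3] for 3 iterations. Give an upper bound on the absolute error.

Bisection error bound: |error| ≤ (b-a)/2^n
|error| ≤ (3 - (-1))/2^3 = 4/2^3
|error| ≤ 0.5000000000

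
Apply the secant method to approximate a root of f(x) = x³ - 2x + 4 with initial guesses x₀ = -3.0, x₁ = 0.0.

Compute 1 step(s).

f(x) = x³ - 2x + 4
x₀ = -3.0, x₁ = 0.0

Secant formula: x_{n+1} = x_n - f(x_n)(x_n - x_{n-1})/(f(x_n) - f(x_{n-1}))

Iteration 1:
  f(-3.000000) = -17.000000
  f(0.000000) = 4.000000
  x_2 = 0.000000 - 4.000000×(0.000000 - (-3.000000))/(4.000000 - (-17.000000))
       = -0.571429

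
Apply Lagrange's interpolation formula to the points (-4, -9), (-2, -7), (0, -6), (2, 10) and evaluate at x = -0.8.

Lagrange interpolation formula:
P(x) = Σ yᵢ × Lᵢ(x)
where Lᵢ(x) = Π_{j≠i} (x - xⱼ)/(xᵢ - xⱼ)

L_0(-0.8) = (-0.8 - (-2))/(-4 - (-2)) × (-0.8 - 0)/(-4 - 0) × (-0.8 - 2)/(-4 - 2) = -0.056000
L_1(-0.8) = (-0.8 - (-4))/(-2 - (-4)) × (-0.8 - 0)/(-2 - 0) × (-0.8 - 2)/(-2 - 2) = 0.448000
L_2(-0.8) = (-0.8 - (-4))/(0 - (-4)) × (-0.8 - (-2))/(0 - (-2)) × (-0.8 - 2)/(0 - 2) = 0.672000
L_3(-0.8) = (-0.8 - (-4))/(2 - (-4)) × (-0.8 - (-2))/(2 - (-2)) × (-0.8 - 0)/(2 - 0) = -0.064000

P(-0.8) = (-9)×L_0(-0.8) + (-7)×L_1(-0.8) + (-6)×L_2(-0.8) + 10×L_3(-0.8)
P(-0.8) = -7.304000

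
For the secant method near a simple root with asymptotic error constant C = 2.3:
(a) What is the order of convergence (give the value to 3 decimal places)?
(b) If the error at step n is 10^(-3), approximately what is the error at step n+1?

(a) Secant method has superlinear convergence with order φ = (1+√5)/2 ≈ 1.618.
    This means |e_{n+1}| ≈ C|e_n|^1.618.

(b) With |e_n| = 10^(-3) and C = 2.3:
    |e_{n+1}| ≈ 2.3 × (10^(-3))^1.618 = 2.3 × 10^(-4.85)

(a) ≈ 1.618 (golden ratio); (b) |e_{n+1}| ≈ 3.218e-05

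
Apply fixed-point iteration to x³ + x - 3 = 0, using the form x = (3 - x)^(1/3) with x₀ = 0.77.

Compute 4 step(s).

Equation: x³ + x - 3 = 0
Fixed-point form: x = (3 - x)^(1/3)
x₀ = 0.77

x_1 = g(0.770000) = 1.306477
x_2 = g(1.306477) = 1.191966
x_3 = g(1.191966) = 1.218248
x_4 = g(1.218248) = 1.212316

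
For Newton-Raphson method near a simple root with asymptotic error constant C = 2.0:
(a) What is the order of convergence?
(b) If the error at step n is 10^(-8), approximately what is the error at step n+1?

(a) Newton-Raphson has quadratic (order 2) convergence near simple roots.
    This means |e_{n+1}| ≈ C|e_n|².

(b) With |e_n| = 10^(-8) and C = 2.0:
    |e_{n+1}| ≈ 2.0 × (10^(-8))² = 2.0 × 10^(-16)

(a) 2 (quadratic); (b) |e_{n+1}| ≈ 2.000e-16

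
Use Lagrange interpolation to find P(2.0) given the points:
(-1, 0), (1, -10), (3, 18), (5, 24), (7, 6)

Lagrange interpolation formula:
P(x) = Σ yᵢ × Lᵢ(x)
where Lᵢ(x) = Π_{j≠i} (x - xⱼ)/(xᵢ - xⱼ)

L_0(2.0) = (2.0 - 1)/(-1 - 1) × (2.0 - 3)/(-1 - 3) × (2.0 - 5)/(-1 - 5) × (2.0 - 7)/(-1 - 7) = -0.039062
L_1(2.0) = (2.0 - (-1))/(1 - (-1)) × (2.0 - 3)/(1 - 3) × (2.0 - 5)/(1 - 5) × (2.0 - 7)/(1 - 7) = 0.468750
L_2(2.0) = (2.0 - (-1))/(3 - (-1)) × (2.0 - 1)/(3 - 1) × (2.0 - 5)/(3 - 5) × (2.0 - 7)/(3 - 7) = 0.703125
L_3(2.0) = (2.0 - (-1))/(5 - (-1)) × (2.0 - 1)/(5 - 1) × (2.0 - 3)/(5 - 3) × (2.0 - 7)/(5 - 7) = -0.156250
L_4(2.0) = (2.0 - (-1))/(7 - (-1)) × (2.0 - 1)/(7 - 1) × (2.0 - 3)/(7 - 3) × (2.0 - 5)/(7 - 5) = 0.023438

P(2.0) = 0×L_0(2.0) + (-10)×L_1(2.0) + 18×L_2(2.0) + 24×L_3(2.0) + 6×L_4(2.0)
P(2.0) = 4.359375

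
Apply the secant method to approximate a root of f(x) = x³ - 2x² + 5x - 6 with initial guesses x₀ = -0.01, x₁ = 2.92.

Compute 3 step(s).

f(x) = x³ - 2x² + 5x - 6
x₀ = -0.01, x₁ = 2.92

Secant formula: x_{n+1} = x_n - f(x_n)(x_n - x_{n-1})/(f(x_n) - f(x_{n-1}))

Iteration 1:
  f(-0.010000) = -6.050201
  f(2.920000) = 16.444288
  x_2 = 2.920000 - 16.444288×(2.920000 - (-0.010000))/(16.444288 - (-6.050201))
       = 0.778064
Iteration 2:
  f(2.920000) = 16.444288
  f(0.778064) = -2.849421
  x_3 = 0.778064 - (-2.849421)×(0.778064 - 2.920000)/(-2.849421 - 16.444288)
       = 1.094399
Iteration 3:
  f(0.778064) = -2.849421
  f(1.094399) = -1.612652
  x_4 = 1.094399 - (-1.612652)×(1.094399 - 0.778064)/(-1.612652 - (-2.849421))
       = 1.506876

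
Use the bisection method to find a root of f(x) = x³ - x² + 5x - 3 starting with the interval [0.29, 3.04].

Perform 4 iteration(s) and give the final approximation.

f(x) = x³ - x² + 5x - 3
Initial interval: [0.29, 3.04]

Iteration 1:
  c_1 = (0.290000 + 3.040000)/2 = 1.665000
  f(c_1) = f(1.665000) = 7.168530
  f(a) × f(c) < 0, new interval: [0.290000, 1.665000]
Iteration 2:
  c_2 = (0.290000 + 1.665000)/2 = 0.977500
  f(c_2) = f(0.977500) = 1.866001
  f(a) × f(c) < 0, new interval: [0.290000, 0.977500]
Iteration 3:
  c_3 = (0.290000 + 0.977500)/2 = 0.633750
  f(c_3) = f(0.633750) = 0.021650
  f(a) × f(c) < 0, new interval: [0.290000, 0.633750]
Iteration 4:
  c_4 = (0.290000 + 0.633750)/2 = 0.461875
  f(c_4) = f(0.461875) = -0.805422
  f(a) × f(c) ≥ 0, new interval: [0.461875, 0.633750]

After 4 iteration(s), the approximation is c_4 = 0.461875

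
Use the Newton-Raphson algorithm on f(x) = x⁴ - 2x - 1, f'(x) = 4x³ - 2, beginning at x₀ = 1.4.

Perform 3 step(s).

f(x) = x⁴ - 2x - 1
f'(x) = 4x³ - 2
x₀ = 1.4

Newton-Raphson formula: x_{n+1} = x_n - f(x_n)/f'(x_n)

Iteration 1:
  f(1.400000) = 0.041600
  f'(1.400000) = 8.976000
  x_1 = 1.400000 - 0.041600/8.976000 = 1.395365
Iteration 2:
  f(1.395365) = 0.000252
  f'(1.395365) = 8.867355
  x_2 = 1.395365 - 0.000252/8.867355 = 1.395337
Iteration 3:
  f(1.395337) = 0.000000
  f'(1.395337) = 8.866691
  x_3 = 1.395337 - 0.000000/8.866691 = 1.395337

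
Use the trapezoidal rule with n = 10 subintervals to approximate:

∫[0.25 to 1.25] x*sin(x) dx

f(x) = x*sin(x)
a = 0.25, b = 1.25, n = 10
h = (b - a)/n = 0.100000

Trapezoidal rule: (h/2)[f(x₀) + 2f(x₁) + 2f(x₂) + ... + f(xₙ)]

x_0 = 0.2500, f(x_0) = 0.061851, coefficient = 1
x_1 = 0.3500, f(x_1) = 0.120014, coefficient = 2
x_2 = 0.4500, f(x_2) = 0.195734, coefficient = 2
x_3 = 0.5500, f(x_3) = 0.287478, coefficient = 2
x_4 = 0.6500, f(x_4) = 0.393371, coefficient = 2
x_5 = 0.7500, f(x_5) = 0.511229, coefficient = 2
x_6 = 0.8500, f(x_6) = 0.638588, coefficient = 2
x_7 = 0.9500, f(x_7) = 0.772745, coefficient = 2
x_8 = 1.0500, f(x_8) = 0.910794, coefficient = 2
x_9 = 1.1500, f(x_9) = 1.049679, coefficient = 2
x_10 = 1.2500, f(x_10) = 1.186231, coefficient = 1

I ≈ (0.100000/2) × 11.007348 = 0.550367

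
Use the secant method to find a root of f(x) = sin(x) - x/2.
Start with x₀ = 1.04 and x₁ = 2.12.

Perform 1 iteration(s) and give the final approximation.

f(x) = sin(x) - x/2
x₀ = 1.04, x₁ = 2.12

Secant formula: x_{n+1} = x_n - f(x_n)(x_n - x_{n-1})/(f(x_n) - f(x_{n-1}))

Iteration 1:
  f(1.040000) = 0.342404
  f(2.120000) = -0.207060
  x_2 = 2.120000 - (-0.207060)×(2.120000 - 1.040000)/(-0.207060 - 0.342404)
       = 1.713014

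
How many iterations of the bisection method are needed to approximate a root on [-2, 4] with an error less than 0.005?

We need (b-a)/2^n ≤ 0.005
(4 - (-2))/2^n ≤ 0.005
6/2^n ≤ 0.005
2^n ≥ 1200
n ≥ log₂(1200) = 10.23
n ≥ 11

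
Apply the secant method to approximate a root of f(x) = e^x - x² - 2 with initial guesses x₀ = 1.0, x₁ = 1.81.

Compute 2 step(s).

f(x) = e^x - x² - 2
x₀ = 1.0, x₁ = 1.81

Secant formula: x_{n+1} = x_n - f(x_n)(x_n - x_{n-1})/(f(x_n) - f(x_{n-1}))

Iteration 1:
  f(1.000000) = -0.281718
  f(1.810000) = 0.834347
  x_2 = 1.810000 - 0.834347×(1.810000 - 1.000000)/(0.834347 - (-0.281718))
       = 1.204461
Iteration 2:
  f(1.810000) = 0.834347
  f(1.204461) = -0.115765
  x_3 = 1.204461 - (-0.115765)×(1.204461 - 1.810000)/(-0.115765 - 0.834347)
       = 1.278242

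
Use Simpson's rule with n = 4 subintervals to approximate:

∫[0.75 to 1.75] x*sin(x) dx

f(x) = x*sin(x)
a = 0.75, b = 1.75, n = 4
h = (b - a)/n = 0.250000

Simpson's rule: (h/3)[f(x₀) + 4f(x₁) + 2f(x₂) + ... + f(xₙ)]

x_0 = 0.7500, f(x_0) = 0.511229, coefficient = 1
x_1 = 1.0000, f(x_1) = 0.841471, coefficient = 4
x_2 = 1.2500, f(x_2) = 1.186231, coefficient = 2
x_3 = 1.5000, f(x_3) = 1.496242, coefficient = 4
x_4 = 1.7500, f(x_4) = 1.721975, coefficient = 1

I ≈ (0.250000/3) × 13.956520 = 1.163043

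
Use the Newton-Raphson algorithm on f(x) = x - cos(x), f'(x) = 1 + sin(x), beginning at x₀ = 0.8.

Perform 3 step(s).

f(x) = x - cos(x)
f'(x) = 1 + sin(x)
x₀ = 0.8

Newton-Raphson formula: x_{n+1} = x_n - f(x_n)/f'(x_n)

Iteration 1:
  f(0.800000) = 0.103293
  f'(0.800000) = 1.717356
  x_1 = 0.800000 - 0.103293/1.717356 = 0.739853
Iteration 2:
  f(0.739853) = 0.001286
  f'(0.739853) = 1.674180
  x_2 = 0.739853 - 0.001286/1.674180 = 0.739085
Iteration 3:
  f(0.739085) = 0.000000
  f'(0.739085) = 1.673612
  x_3 = 0.739085 - 0.000000/1.673612 = 0.739085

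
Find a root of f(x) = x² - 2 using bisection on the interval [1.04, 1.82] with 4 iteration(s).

f(x) = x² - 2
Initial interval: [1.04, 1.82]

Iteration 1:
  c_1 = (1.040000 + 1.820000)/2 = 1.430000
  f(c_1) = f(1.430000) = 0.044900
  f(a) × f(c) < 0, new interval: [1.040000, 1.430000]
Iteration 2:
  c_2 = (1.040000 + 1.430000)/2 = 1.235000
  f(c_2) = f(1.235000) = -0.474775
  f(a) × f(c) ≥ 0, new interval: [1.235000, 1.430000]
Iteration 3:
  c_3 = (1.235000 + 1.430000)/2 = 1.332500
  f(c_3) = f(1.332500) = -0.224444
  f(a) × f(c) ≥ 0, new interval: [1.332500, 1.430000]
Iteration 4:
  c_4 = (1.332500 + 1.430000)/2 = 1.381250
  f(c_4) = f(1.381250) = -0.092148
  f(a) × f(c) ≥ 0, new interval: [1.381250, 1.430000]

After 4 iteration(s), the approximation is c_4 = 1.381250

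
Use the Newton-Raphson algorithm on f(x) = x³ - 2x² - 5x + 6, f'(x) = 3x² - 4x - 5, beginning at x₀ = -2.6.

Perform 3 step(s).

f(x) = x³ - 2x² - 5x + 6
f'(x) = 3x² - 4x - 5
x₀ = -2.6

Newton-Raphson formula: x_{n+1} = x_n - f(x_n)/f'(x_n)

Iteration 1:
  f(-2.600000) = -12.096000
  f'(-2.600000) = 25.680000
  x_1 = -2.600000 - (-12.096000)/25.680000 = -2.128972
Iteration 2:
  f(-2.128972) = -2.069795
  f'(-2.128972) = 17.113453
  x_2 = -2.128972 - (-2.069795)/17.113453 = -2.008026
Iteration 3:
  f(-2.008026) = -0.120913
  f'(-2.008026) = 15.128617
  x_3 = -2.008026 - (-0.120913)/15.128617 = -2.000034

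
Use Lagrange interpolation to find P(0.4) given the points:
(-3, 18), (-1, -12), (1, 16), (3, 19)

Lagrange interpolation formula:
P(x) = Σ yᵢ × Lᵢ(x)
where Lᵢ(x) = Π_{j≠i} (x - xⱼ)/(xᵢ - xⱼ)

L_0(0.4) = (0.4 - (-1))/(-3 - (-1)) × (0.4 - 1)/(-3 - 1) × (0.4 - 3)/(-3 - 3) = -0.045500
L_1(0.4) = (0.4 - (-3))/(-1 - (-3)) × (0.4 - 1)/(-1 - 1) × (0.4 - 3)/(-1 - 3) = 0.331500
L_2(0.4) = (0.4 - (-3))/(1 - (-3)) × (0.4 - (-1))/(1 - (-1)) × (0.4 - 3)/(1 - 3) = 0.773500
L_3(0.4) = (0.4 - (-3))/(3 - (-3)) × (0.4 - (-1))/(3 - (-1)) × (0.4 - 1)/(3 - 1) = -0.059500

P(0.4) = 18×L_0(0.4) + (-12)×L_1(0.4) + 16×L_2(0.4) + 19×L_3(0.4)
P(0.4) = 6.448500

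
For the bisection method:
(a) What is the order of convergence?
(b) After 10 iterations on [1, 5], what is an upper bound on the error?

(a) Bisection has linear (order 1) convergence; the error is halved each step.

(b) Error bound = (b-a)/2^n = (5 - 1)/2^{10}
    = 4/2^{10}

(a) 1 (linear); (b) error ≤ 3.91e-03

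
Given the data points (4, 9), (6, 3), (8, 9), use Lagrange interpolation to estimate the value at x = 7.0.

Lagrange interpolation formula:
P(x) = Σ yᵢ × Lᵢ(x)
where Lᵢ(x) = Π_{j≠i} (x - xⱼ)/(xᵢ - xⱼ)

L_0(7.0) = (7.0 - 6)/(4 - 6) × (7.0 - 8)/(4 - 8) = -0.125000
L_1(7.0) = (7.0 - 4)/(6 - 4) × (7.0 - 8)/(6 - 8) = 0.750000
L_2(7.0) = (7.0 - 4)/(8 - 4) × (7.0 - 6)/(8 - 6) = 0.375000

P(7.0) = 9×L_0(7.0) + 3×L_1(7.0) + 9×L_2(7.0)
P(7.0) = 4.500000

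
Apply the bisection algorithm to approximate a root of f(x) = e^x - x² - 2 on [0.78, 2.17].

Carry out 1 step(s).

f(x) = e^x - x² - 2
Initial interval: [0.78, 2.17]

Iteration 1:
  c_1 = (0.780000 + 2.170000)/2 = 1.475000
  f(c_1) = f(1.475000) = 0.195411
  f(a) × f(c) < 0, new interval: [0.780000, 1.475000]

After 1 iteration(s), the approximation is c_1 = 1.475000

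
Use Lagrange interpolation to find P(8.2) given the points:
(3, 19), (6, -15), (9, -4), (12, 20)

Lagrange interpolation formula:
P(x) = Σ yᵢ × Lᵢ(x)
where Lᵢ(x) = Π_{j≠i} (x - xⱼ)/(xᵢ - xⱼ)

L_0(8.2) = (8.2 - 6)/(3 - 6) × (8.2 - 9)/(3 - 9) × (8.2 - 12)/(3 - 12) = -0.041284
L_1(8.2) = (8.2 - 3)/(6 - 3) × (8.2 - 9)/(6 - 9) × (8.2 - 12)/(6 - 12) = 0.292741
L_2(8.2) = (8.2 - 3)/(9 - 3) × (8.2 - 6)/(9 - 6) × (8.2 - 12)/(9 - 12) = 0.805037
L_3(8.2) = (8.2 - 3)/(12 - 3) × (8.2 - 6)/(12 - 6) × (8.2 - 9)/(12 - 9) = -0.056494

P(8.2) = 19×L_0(8.2) + (-15)×L_1(8.2) + (-4)×L_2(8.2) + 20×L_3(8.2)
P(8.2) = -9.525531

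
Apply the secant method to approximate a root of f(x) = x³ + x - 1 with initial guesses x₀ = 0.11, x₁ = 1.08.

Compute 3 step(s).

f(x) = x³ + x - 1
x₀ = 0.11, x₁ = 1.08

Secant formula: x_{n+1} = x_n - f(x_n)(x_n - x_{n-1})/(f(x_n) - f(x_{n-1}))

Iteration 1:
  f(0.110000) = -0.888669
  f(1.080000) = 1.339712
  x_2 = 1.080000 - 1.339712×(1.080000 - 0.110000)/(1.339712 - (-0.888669))
       = 0.496832
Iteration 2:
  f(1.080000) = 1.339712
  f(0.496832) = -0.380529
  x_3 = 0.496832 - (-0.380529)×(0.496832 - 1.080000)/(-0.380529 - 1.339712)
       = 0.625833
Iteration 3:
  f(0.496832) = -0.380529
  f(0.625833) = -0.129050
  x_4 = 0.625833 - (-0.129050)×(0.625833 - 0.496832)/(-0.129050 - (-0.380529))
       = 0.692031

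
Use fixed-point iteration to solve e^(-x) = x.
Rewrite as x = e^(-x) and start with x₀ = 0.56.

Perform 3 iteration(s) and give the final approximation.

Equation: e^(-x) = x
Fixed-point form: x = e^(-x)
x₀ = 0.56

x_1 = g(0.560000) = 0.571209
x_2 = g(0.571209) = 0.564842
x_3 = g(0.564842) = 0.568450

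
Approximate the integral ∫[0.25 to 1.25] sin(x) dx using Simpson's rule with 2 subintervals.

f(x) = sin(x)
a = 0.25, b = 1.25, n = 2
h = (b - a)/n = 0.500000

Simpson's rule: (h/3)[f(x₀) + 4f(x₁) + 2f(x₂) + ... + f(xₙ)]

x_0 = 0.2500, f(x_0) = 0.247404, coefficient = 1
x_1 = 0.7500, f(x_1) = 0.681639, coefficient = 4
x_2 = 1.2500, f(x_2) = 0.948985, coefficient = 1

I ≈ (0.500000/3) × 3.922944 = 0.653824
Exact value: 0.653590
Error: 0.000234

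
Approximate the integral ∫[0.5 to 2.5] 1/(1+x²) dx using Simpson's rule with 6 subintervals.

f(x) = 1/(1+x²)
a = 0.5, b = 2.5, n = 6
h = (b - a)/n = 0.333333

Simpson's rule: (h/3)[f(x₀) + 4f(x₁) + 2f(x₂) + ... + f(xₙ)]

x_0 = 0.5000, f(x_0) = 0.800000, coefficient = 1
x_1 = 0.8333, f(x_1) = 0.590164, coefficient = 4
x_2 = 1.1667, f(x_2) = 0.423529, coefficient = 2
x_3 = 1.5000, f(x_3) = 0.307692, coefficient = 4
x_4 = 1.8333, f(x_4) = 0.229299, coefficient = 2
x_5 = 2.1667, f(x_5) = 0.175610, coefficient = 4
x_6 = 2.5000, f(x_6) = 0.137931, coefficient = 1

I ≈ (0.333333/3) × 6.537453 = 0.726384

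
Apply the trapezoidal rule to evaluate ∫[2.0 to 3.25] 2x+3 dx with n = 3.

f(x) = 2x+3
a = 2.0, b = 3.25, n = 3
h = (b - a)/n = 0.416667

Trapezoidal rule: (h/2)[f(x₀) + 2f(x₁) + 2f(x₂) + ... + f(xₙ)]

x_0 = 2.0000, f(x_0) = 7.000000, coefficient = 1
x_1 = 2.4167, f(x_1) = 7.833333, coefficient = 2
x_2 = 2.8333, f(x_2) = 8.666667, coefficient = 2
x_3 = 3.2500, f(x_3) = 9.500000, coefficient = 1

I ≈ (0.416667/2) × 49.500000 = 10.312500
Exact value: 10.312500
Error: 0.000000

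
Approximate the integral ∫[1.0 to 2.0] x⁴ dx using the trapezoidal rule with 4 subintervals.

f(x) = x⁴
a = 1.0, b = 2.0, n = 4
h = (b - a)/n = 0.250000

Trapezoidal rule: (h/2)[f(x₀) + 2f(x₁) + 2f(x₂) + ... + f(xₙ)]

x_0 = 1.0000, f(x_0) = 1.000000, coefficient = 1
x_1 = 1.2500, f(x_1) = 2.441406, coefficient = 2
x_2 = 1.5000, f(x_2) = 5.062500, coefficient = 2
x_3 = 1.7500, f(x_3) = 9.378906, coefficient = 2
x_4 = 2.0000, f(x_4) = 16.000000, coefficient = 1

I ≈ (0.250000/2) × 50.765625 = 6.345703
Exact value: 6.200000
Error: 0.145703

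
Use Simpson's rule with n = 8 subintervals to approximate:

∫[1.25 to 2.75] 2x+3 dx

f(x) = 2x+3
a = 1.25, b = 2.75, n = 8
h = (b - a)/n = 0.187500

Simpson's rule: (h/3)[f(x₀) + 4f(x₁) + 2f(x₂) + ... + f(xₙ)]

x_0 = 1.2500, f(x_0) = 5.500000, coefficient = 1
x_1 = 1.4375, f(x_1) = 5.875000, coefficient = 4
x_2 = 1.6250, f(x_2) = 6.250000, coefficient = 2
x_3 = 1.8125, f(x_3) = 6.625000, coefficient = 4
x_4 = 2.0000, f(x_4) = 7.000000, coefficient = 2
x_5 = 2.1875, f(x_5) = 7.375000, coefficient = 4
x_6 = 2.3750, f(x_6) = 7.750000, coefficient = 2
x_7 = 2.5625, f(x_7) = 8.125000, coefficient = 4
x_8 = 2.7500, f(x_8) = 8.500000, coefficient = 1

I ≈ (0.187500/3) × 168.000000 = 10.500000
Exact value: 10.500000
Error: 0.000000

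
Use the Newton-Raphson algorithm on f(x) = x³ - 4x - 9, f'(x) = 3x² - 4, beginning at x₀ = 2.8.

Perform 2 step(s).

f(x) = x³ - 4x - 9
f'(x) = 3x² - 4
x₀ = 2.8

Newton-Raphson formula: x_{n+1} = x_n - f(x_n)/f'(x_n)

Iteration 1:
  f(2.800000) = 1.752000
  f'(2.800000) = 19.520000
  x_1 = 2.800000 - 1.752000/19.520000 = 2.710246
Iteration 2:
  f(2.710246) = 0.066946
  f'(2.710246) = 18.036299
  x_2 = 2.710246 - 0.066946/18.036299 = 2.706534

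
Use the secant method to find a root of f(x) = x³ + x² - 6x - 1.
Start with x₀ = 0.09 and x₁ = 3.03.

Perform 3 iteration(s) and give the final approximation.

f(x) = x³ + x² - 6x - 1
x₀ = 0.09, x₁ = 3.03

Secant formula: x_{n+1} = x_n - f(x_n)(x_n - x_{n-1})/(f(x_n) - f(x_{n-1}))

Iteration 1:
  f(0.090000) = -1.531171
  f(3.030000) = 17.819027
  x_2 = 3.030000 - 17.819027×(3.030000 - 0.090000)/(17.819027 - (-1.531171))
       = 0.322641
Iteration 2:
  f(3.030000) = 17.819027
  f(0.322641) = -2.798161
  x_3 = 0.322641 - (-2.798161)×(0.322641 - 3.030000)/(-2.798161 - 17.819027)
       = 0.690083
Iteration 3:
  f(0.322641) = -2.798161
  f(0.690083) = -4.335656
  x_4 = 0.690083 - (-4.335656)×(0.690083 - 0.322641)/(-4.335656 - (-2.798161))
       = -0.346085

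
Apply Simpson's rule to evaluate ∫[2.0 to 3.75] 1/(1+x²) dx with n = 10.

f(x) = 1/(1+x²)
a = 2.0, b = 3.75, n = 10
h = (b - a)/n = 0.175000

Simpson's rule: (h/3)[f(x₀) + 4f(x₁) + 2f(x₂) + ... + f(xₙ)]

x_0 = 2.0000, f(x_0) = 0.200000, coefficient = 1
x_1 = 2.1750, f(x_1) = 0.174501, coefficient = 4
x_2 = 2.3500, f(x_2) = 0.153315, coefficient = 2
x_3 = 2.5250, f(x_3) = 0.135582, coefficient = 4
x_4 = 2.7000, f(x_4) = 0.120627, coefficient = 2
x_5 = 2.8750, f(x_5) = 0.107926, coefficient = 4
x_6 = 3.0500, f(x_6) = 0.097064, coefficient = 2
x_7 = 3.2250, f(x_7) = 0.087714, coefficient = 4
x_8 = 3.4000, f(x_8) = 0.079618, coefficient = 2
x_9 = 3.5750, f(x_9) = 0.072566, coefficient = 4
x_10 = 3.7500, f(x_10) = 0.066390, coefficient = 1

I ≈ (0.175000/3) × 3.480794 = 0.203046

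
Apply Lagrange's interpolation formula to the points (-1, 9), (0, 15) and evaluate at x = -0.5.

Lagrange interpolation formula:
P(x) = Σ yᵢ × Lᵢ(x)
where Lᵢ(x) = Π_{j≠i} (x - xⱼ)/(xᵢ - xⱼ)

L_0(-0.5) = (-0.5 - 0)/(-1 - 0) = 0.500000
L_1(-0.5) = (-0.5 - (-1))/(0 - (-1)) = 0.500000

P(-0.5) = 9×L_0(-0.5) + 15×L_1(-0.5)
P(-0.5) = 12.000000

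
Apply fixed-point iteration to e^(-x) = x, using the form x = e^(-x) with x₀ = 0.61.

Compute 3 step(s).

Equation: e^(-x) = x
Fixed-point form: x = e^(-x)
x₀ = 0.61

x_1 = g(0.610000) = 0.543351
x_2 = g(0.543351) = 0.580799
x_3 = g(0.580799) = 0.559451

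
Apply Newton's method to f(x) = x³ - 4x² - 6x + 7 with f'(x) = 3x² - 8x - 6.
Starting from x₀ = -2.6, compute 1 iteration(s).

f(x) = x³ - 4x² - 6x + 7
f'(x) = 3x² - 8x - 6
x₀ = -2.6

Newton-Raphson formula: x_{n+1} = x_n - f(x_n)/f'(x_n)

Iteration 1:
  f(-2.600000) = -22.016000
  f'(-2.600000) = 35.080000
  x_1 = -2.600000 - (-22.016000)/35.080000 = -1.972406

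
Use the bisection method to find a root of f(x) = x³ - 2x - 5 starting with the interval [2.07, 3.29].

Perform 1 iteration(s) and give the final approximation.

f(x) = x³ - 2x - 5
Initial interval: [2.07, 3.29]

Iteration 1:
  c_1 = (2.070000 + 3.290000)/2 = 2.680000
  f(c_1) = f(2.680000) = 8.888832
  f(a) × f(c) < 0, new interval: [2.070000, 2.680000]

After 1 iteration(s), the approximation is c_1 = 2.680000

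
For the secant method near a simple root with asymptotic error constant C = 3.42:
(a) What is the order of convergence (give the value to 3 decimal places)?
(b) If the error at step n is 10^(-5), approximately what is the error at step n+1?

(a) Secant method has superlinear convergence with order φ = (1+√5)/2 ≈ 1.618.
    This means |e_{n+1}| ≈ C|e_n|^1.618.

(b) With |e_n| = 10^(-5) and C = 3.42:
    |e_{n+1}| ≈ 3.42 × (10^(-5))^1.618 = 3.42 × 10^(-8.09)

(a) ≈ 1.618 (golden ratio); (b) |e_{n+1}| ≈ 2.779e-08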